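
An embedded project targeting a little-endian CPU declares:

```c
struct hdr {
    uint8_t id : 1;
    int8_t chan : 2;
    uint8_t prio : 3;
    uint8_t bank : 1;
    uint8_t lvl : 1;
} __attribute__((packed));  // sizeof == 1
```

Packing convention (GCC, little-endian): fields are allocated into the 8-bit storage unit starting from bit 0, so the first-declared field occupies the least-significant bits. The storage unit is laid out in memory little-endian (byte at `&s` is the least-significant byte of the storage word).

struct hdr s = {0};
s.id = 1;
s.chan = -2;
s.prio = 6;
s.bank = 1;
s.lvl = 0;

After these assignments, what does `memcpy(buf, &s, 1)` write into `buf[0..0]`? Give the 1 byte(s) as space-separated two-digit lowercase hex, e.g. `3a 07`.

id (1b) val=1 bits=0x1 at bit 0: 0x01
chan (2b) val=-2 bits=0x2 at bit 1: 0x05
prio (3b) val=6 bits=0x6 at bit 3: 0x35
bank (1b) val=1 bits=0x1 at bit 6: 0x75
lvl (1b) val=0 bits=0x0 at bit 7: 0x75
word = 0x75 → little-endian bytes:
  [0]=0x75

75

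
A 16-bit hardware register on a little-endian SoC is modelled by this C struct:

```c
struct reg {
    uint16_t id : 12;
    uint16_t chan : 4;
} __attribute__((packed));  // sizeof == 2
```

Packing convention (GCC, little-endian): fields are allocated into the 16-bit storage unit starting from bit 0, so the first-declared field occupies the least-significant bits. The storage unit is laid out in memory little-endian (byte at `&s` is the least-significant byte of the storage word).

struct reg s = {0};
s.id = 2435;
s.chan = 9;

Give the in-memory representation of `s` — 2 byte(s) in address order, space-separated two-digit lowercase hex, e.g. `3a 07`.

83 99

id:12 = 2435 → 0x983 << 0 → word 0x0983
chan:4 = 9 → 0x9 << 12 → word 0x9983
word = 0x9983 → little-endian bytes:
  [0]=0x83  [1]=0x99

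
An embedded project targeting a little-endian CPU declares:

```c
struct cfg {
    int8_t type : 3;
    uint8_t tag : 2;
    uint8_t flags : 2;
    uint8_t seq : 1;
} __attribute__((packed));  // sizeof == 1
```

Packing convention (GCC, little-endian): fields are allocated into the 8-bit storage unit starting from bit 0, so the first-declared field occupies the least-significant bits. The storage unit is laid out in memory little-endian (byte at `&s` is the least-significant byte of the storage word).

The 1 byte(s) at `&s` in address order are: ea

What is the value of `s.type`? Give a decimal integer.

[0]=0xea (little-endian) → word 0xea
type [0+:3] = (word>>0) & 0x7 = 2  ←
tag [3+:2] = (word>>3) & 0x3 = 1
flags [5+:2] = (word>>5) & 0x3 = 3
seq [7+:1] = (word>>7) & 0x1 = 1
type signed 3b, MSB=0: value = 2

2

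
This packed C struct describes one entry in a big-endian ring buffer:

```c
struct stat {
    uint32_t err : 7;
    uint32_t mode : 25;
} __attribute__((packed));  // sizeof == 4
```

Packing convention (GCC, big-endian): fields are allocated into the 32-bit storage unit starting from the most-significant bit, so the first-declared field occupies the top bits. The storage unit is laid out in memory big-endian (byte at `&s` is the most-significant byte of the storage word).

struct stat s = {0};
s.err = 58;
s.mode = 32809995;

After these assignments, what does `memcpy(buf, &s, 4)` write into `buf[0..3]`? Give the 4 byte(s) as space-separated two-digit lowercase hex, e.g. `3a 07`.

[25+:7] err=58 & 0x7f = 0x3a; word=0x74000000
[0+:25] mode=32809995 & 0x1ffffff = 0x1f4a40b; word=0x75f4a40b
word = 0x75f4a40b → big-endian bytes:
  [0]=0x75  [1]=0xf4  [2]=0xa4  [3]=0x0b

75 f4 a4 0b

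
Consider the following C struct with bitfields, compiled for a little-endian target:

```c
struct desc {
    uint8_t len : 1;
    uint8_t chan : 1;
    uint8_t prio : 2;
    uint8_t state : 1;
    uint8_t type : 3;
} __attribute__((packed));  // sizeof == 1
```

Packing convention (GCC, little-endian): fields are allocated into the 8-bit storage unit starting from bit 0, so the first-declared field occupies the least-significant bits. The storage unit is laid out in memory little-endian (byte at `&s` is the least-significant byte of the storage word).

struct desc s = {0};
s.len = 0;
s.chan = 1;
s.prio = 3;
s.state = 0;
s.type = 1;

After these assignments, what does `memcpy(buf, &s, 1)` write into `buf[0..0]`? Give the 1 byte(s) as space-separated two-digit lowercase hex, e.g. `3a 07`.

[0+:1] len=0 & 0x1 = 0x0; word=0x00
[1+:1] chan=1 & 0x1 = 0x1; word=0x02
[2+:2] prio=3 & 0x3 = 0x3; word=0x0e
[4+:1] state=0 & 0x1 = 0x0; word=0x0e
[5+:3] type=1 & 0x7 = 0x1; word=0x2e
word = 0x2e → little-endian bytes:
  [0]=0x2e

2e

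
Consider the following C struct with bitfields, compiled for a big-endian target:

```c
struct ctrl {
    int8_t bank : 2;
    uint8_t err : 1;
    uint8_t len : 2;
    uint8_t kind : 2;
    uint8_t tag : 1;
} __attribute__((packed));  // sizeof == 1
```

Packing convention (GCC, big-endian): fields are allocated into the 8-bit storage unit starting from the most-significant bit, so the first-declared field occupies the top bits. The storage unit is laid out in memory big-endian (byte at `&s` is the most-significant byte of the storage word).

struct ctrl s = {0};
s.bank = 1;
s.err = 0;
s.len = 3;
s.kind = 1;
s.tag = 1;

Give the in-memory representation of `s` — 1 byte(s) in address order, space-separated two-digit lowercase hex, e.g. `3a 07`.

5b

bank:2 = 1 → 0x1 << 6 → word 0x40
err:1 = 0 → 0x0 << 5 → word 0x40
len:2 = 3 → 0x3 << 3 → word 0x58
kind:2 = 1 → 0x1 << 1 → word 0x5a
tag:1 = 1 → 0x1 << 0 → word 0x5b
word = 0x5b → big-endian bytes:
  [0]=0x5b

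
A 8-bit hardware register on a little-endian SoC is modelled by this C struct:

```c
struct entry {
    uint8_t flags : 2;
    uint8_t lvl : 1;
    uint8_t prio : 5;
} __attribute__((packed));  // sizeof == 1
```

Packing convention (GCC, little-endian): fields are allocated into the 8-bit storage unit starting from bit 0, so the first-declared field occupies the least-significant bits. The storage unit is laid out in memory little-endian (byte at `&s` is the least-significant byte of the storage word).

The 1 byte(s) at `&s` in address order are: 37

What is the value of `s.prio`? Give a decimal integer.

6

[0]=0x37 (little-endian) → word 0x37
flags:2 @ bit 0 → (0x37>>0)&0x3 = 0x3
lvl:1 @ bit 2 → (0x37>>2)&0x1 = 0x1
prio:5 @ bit 3 → (0x37>>3)&0x1f = 0x6  ←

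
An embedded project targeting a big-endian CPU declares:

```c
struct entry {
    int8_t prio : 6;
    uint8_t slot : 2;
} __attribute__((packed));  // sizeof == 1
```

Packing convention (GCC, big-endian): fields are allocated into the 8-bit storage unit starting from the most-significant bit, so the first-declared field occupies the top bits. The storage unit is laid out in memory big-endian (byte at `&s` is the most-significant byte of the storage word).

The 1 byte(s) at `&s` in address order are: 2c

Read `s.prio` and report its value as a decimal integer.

[0]=0x2c (big-endian) → word 0x2c
prio:6 @ bit 2 → (0x2c>>2)&0x3f = 0xb  ←
slot:2 @ bit 0 → (0x2c>>0)&0x3 = 0x0
prio signed 6b, MSB=0: value = 11

11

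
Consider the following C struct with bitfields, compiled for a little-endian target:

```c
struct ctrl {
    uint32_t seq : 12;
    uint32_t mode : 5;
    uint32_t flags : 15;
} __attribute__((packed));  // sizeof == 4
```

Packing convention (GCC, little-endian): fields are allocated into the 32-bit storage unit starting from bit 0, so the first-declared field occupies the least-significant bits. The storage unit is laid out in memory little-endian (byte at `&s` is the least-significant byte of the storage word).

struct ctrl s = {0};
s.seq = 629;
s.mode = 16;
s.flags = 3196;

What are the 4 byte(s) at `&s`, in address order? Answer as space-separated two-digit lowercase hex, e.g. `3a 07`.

[0+:12] seq=629 & 0xfff = 0x275; word=0x00000275
[12+:5] mode=16 & 0x1f = 0x10; word=0x00010275
[17+:15] flags=3196 & 0x7fff = 0xc7c; word=0x18f90275
word = 0x18f90275 → little-endian bytes:
  [0]=0x75  [1]=0x02  [2]=0xf9  [3]=0x18

75 02 f9 18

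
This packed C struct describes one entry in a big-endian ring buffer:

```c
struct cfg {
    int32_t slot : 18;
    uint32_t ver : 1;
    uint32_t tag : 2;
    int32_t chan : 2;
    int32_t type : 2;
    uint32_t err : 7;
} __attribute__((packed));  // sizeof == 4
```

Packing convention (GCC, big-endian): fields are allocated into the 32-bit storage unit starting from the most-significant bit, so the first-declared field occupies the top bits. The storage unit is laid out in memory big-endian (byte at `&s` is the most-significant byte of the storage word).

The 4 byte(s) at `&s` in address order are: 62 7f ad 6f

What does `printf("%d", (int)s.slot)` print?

100862

[0]=0x62 [1]=0x7f [2]=0xad [3]=0x6f (big-endian) → word 0x627fad6f
slot [14+:18] = (word>>14) & 0x3ffff = 100862  ←
ver [13+:1] = (word>>13) & 0x1 = 1
tag [11+:2] = (word>>11) & 0x3 = 1
chan [9+:2] = (word>>9) & 0x3 = 2
type [7+:2] = (word>>7) & 0x3 = 2
err [0+:7] = (word>>0) & 0x7f = 111
slot signed 18b, MSB=0: value = 100862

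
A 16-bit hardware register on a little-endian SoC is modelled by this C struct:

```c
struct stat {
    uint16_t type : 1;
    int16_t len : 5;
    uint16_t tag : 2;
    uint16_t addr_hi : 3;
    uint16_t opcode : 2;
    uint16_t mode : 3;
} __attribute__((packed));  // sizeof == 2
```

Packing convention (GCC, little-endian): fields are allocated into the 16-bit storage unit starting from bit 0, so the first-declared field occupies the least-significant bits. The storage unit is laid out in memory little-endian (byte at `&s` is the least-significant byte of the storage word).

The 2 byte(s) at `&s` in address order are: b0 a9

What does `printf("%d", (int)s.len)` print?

[0]=0xb0 [1]=0xa9 (little-endian) → word 0xa9b0
type [0+:1] = (word>>0) & 0x1 = 0
len [1+:5] = (word>>1) & 0x1f = 24  ←
tag [6+:2] = (word>>6) & 0x3 = 2
addr_hi [8+:3] = (word>>8) & 0x7 = 1
opcode [11+:2] = (word>>11) & 0x3 = 1
mode [13+:3] = (word>>13) & 0x7 = 5
len signed 5b, MSB=1: 24 - 32 = -8

-8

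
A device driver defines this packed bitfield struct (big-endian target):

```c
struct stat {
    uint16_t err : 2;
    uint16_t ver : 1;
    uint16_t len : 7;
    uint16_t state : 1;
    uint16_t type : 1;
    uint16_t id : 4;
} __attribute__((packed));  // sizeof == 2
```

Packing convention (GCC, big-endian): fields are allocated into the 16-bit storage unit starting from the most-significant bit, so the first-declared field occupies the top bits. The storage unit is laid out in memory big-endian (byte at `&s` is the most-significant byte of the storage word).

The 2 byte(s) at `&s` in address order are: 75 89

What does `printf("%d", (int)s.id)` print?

9

[0]=0x75 [1]=0x89 (big-endian) → word 0x7589
err [14+:2] = (word>>14) & 0x3 = 1
ver [13+:1] = (word>>13) & 0x1 = 1
len [6+:7] = (word>>6) & 0x7f = 86
state [5+:1] = (word>>5) & 0x1 = 0
type [4+:1] = (word>>4) & 0x1 = 0
id [0+:4] = (word>>0) & 0xf = 9  ←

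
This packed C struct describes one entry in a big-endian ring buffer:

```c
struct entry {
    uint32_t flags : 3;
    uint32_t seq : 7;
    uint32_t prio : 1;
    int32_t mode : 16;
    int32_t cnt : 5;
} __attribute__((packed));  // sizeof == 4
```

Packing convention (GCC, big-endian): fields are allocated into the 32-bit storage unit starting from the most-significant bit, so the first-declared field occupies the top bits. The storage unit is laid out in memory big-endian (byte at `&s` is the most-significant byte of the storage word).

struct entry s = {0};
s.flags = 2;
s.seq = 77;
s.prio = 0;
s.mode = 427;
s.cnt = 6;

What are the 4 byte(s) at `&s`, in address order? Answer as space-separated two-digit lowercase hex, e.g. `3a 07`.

flags (3b) val=2 bits=0x2 at bit 29: 0x40000000
seq (7b) val=77 bits=0x4d at bit 22: 0x53400000
prio (1b) val=0 bits=0x0 at bit 21: 0x53400000
mode (16b) val=427 bits=0x1ab at bit 5: 0x53403560
cnt (5b) val=6 bits=0x6 at bit 0: 0x53403566
word = 0x53403566 → big-endian bytes:
  [0]=0x53  [1]=0x40  [2]=0x35  [3]=0x66

53 40 35 66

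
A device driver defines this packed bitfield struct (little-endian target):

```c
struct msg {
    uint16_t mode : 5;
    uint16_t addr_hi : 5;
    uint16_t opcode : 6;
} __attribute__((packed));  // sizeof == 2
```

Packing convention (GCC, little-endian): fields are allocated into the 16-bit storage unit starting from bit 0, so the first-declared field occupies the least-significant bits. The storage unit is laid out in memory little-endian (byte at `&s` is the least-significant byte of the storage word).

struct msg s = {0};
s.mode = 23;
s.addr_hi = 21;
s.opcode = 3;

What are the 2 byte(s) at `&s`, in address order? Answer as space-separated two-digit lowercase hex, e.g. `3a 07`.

b7 0e

[0+:5] mode=23 & 0x1f = 0x17; word=0x0017
[5+:5] addr_hi=21 & 0x1f = 0x15; word=0x02b7
[10+:6] opcode=3 & 0x3f = 0x3; word=0x0eb7
word = 0x0eb7 → little-endian bytes:
  [0]=0xb7  [1]=0x0e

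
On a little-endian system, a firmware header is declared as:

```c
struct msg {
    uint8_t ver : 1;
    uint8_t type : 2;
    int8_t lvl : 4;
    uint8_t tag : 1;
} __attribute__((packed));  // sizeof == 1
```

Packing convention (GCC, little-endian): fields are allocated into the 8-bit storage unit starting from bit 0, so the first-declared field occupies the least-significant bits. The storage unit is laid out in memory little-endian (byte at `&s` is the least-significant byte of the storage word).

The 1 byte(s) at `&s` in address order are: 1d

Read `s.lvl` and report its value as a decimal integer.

3

[0]=0x1d (little-endian) → word 0x1d
ver:1 @ bit 0 → (0x1d>>0)&0x1 = 0x1
type:2 @ bit 1 → (0x1d>>1)&0x3 = 0x2
lvl:4 @ bit 3 → (0x1d>>3)&0xf = 0x3  ←
tag:1 @ bit 7 → (0x1d>>7)&0x1 = 0x0
lvl signed 4b, MSB=0: value = 3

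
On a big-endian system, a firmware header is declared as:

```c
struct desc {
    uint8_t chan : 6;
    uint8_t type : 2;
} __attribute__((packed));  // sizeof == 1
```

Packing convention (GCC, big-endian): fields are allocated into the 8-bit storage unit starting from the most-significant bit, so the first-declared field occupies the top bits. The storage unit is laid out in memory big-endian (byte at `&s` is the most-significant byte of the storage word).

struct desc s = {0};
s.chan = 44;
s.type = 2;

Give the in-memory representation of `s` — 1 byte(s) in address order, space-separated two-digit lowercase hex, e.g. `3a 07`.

b2

chan (6b) val=44 bits=0x2c at bit 2: 0xb0
type (2b) val=2 bits=0x2 at bit 0: 0xb2
word = 0xb2 → big-endian bytes:
  [0]=0xb2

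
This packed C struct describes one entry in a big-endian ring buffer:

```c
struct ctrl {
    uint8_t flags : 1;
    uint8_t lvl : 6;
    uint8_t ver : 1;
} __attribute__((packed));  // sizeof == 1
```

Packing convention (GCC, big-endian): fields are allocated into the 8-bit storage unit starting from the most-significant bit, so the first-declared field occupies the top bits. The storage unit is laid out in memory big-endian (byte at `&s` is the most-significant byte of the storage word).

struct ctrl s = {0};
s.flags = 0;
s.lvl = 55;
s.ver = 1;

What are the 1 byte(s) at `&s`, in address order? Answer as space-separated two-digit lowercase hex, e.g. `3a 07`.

flags (1b) val=0 bits=0x0 at bit 7: 0x00
lvl (6b) val=55 bits=0x37 at bit 1: 0x6e
ver (1b) val=1 bits=0x1 at bit 0: 0x6f
word = 0x6f → big-endian bytes:
  [0]=0x6f

6f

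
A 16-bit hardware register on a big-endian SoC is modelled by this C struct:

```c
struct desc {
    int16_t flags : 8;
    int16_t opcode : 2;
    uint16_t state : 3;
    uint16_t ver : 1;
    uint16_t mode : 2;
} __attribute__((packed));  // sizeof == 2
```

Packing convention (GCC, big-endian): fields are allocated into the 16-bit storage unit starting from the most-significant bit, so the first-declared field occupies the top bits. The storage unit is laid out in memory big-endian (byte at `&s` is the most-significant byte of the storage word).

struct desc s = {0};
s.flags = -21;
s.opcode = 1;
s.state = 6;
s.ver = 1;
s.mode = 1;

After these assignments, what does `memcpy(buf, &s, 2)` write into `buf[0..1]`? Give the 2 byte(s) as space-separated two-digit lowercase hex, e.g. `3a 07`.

eb 75

flags:8 = -21 → 0xeb << 8 → word 0xeb00
opcode:2 = 1 → 0x1 << 6 → word 0xeb40
state:3 = 6 → 0x6 << 3 → word 0xeb70
ver:1 = 1 → 0x1 << 2 → word 0xeb74
mode:2 = 1 → 0x1 << 0 → word 0xeb75
word = 0xeb75 → big-endian bytes:
  [0]=0xeb  [1]=0x75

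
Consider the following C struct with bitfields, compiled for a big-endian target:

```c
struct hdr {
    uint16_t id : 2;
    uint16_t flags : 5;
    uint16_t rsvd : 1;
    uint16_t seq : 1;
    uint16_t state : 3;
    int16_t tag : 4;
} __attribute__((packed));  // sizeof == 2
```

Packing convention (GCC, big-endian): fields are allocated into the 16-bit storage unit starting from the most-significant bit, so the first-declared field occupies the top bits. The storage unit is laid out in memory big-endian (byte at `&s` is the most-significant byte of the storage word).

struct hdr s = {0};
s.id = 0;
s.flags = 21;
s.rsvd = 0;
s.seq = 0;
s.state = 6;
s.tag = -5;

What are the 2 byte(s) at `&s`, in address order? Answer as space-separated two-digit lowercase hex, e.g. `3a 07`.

[14+:2] id=0 & 0x3 = 0x0; word=0x0000
[9+:5] flags=21 & 0x1f = 0x15; word=0x2a00
[8+:1] rsvd=0 & 0x1 = 0x0; word=0x2a00
[7+:1] seq=0 & 0x1 = 0x0; word=0x2a00
[4+:3] state=6 & 0x7 = 0x6; word=0x2a60
[0+:4] tag=-5 & 0xf = 0xb; word=0x2a6b
word = 0x2a6b → big-endian bytes:
  [0]=0x2a  [1]=0x6b

2a 6b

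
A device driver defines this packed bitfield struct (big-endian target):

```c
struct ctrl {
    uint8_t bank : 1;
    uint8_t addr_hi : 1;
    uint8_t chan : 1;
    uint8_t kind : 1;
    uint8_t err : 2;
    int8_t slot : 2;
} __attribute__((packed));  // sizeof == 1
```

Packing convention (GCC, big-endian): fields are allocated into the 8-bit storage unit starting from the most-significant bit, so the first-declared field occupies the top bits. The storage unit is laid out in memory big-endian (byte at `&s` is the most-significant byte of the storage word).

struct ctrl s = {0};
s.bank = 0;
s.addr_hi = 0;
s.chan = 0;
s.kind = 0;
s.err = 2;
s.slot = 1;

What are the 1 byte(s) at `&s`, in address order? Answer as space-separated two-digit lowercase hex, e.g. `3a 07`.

09

[7+:1] bank=0 & 0x1 = 0x0; word=0x00
[6+:1] addr_hi=0 & 0x1 = 0x0; word=0x00
[5+:1] chan=0 & 0x1 = 0x0; word=0x00
[4+:1] kind=0 & 0x1 = 0x0; word=0x00
[2+:2] err=2 & 0x3 = 0x2; word=0x08
[0+:2] slot=1 & 0x3 = 0x1; word=0x09
word = 0x09 → big-endian bytes:
  [0]=0x09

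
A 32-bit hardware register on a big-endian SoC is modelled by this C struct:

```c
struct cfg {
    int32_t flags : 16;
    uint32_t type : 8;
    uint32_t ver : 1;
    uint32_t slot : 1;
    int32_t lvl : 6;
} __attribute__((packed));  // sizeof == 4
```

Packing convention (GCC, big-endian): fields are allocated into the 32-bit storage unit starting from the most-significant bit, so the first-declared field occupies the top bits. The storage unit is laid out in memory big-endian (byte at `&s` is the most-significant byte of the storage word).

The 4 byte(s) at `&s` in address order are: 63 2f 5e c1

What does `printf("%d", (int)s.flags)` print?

25391

[0]=0x63 [1]=0x2f [2]=0x5e [3]=0xc1 (big-endian) → word 0x632f5ec1
flags [16+:16] = (word>>16) & 0xffff = 25391  ←
type [8+:8] = (word>>8) & 0xff = 94
ver [7+:1] = (word>>7) & 0x1 = 1
slot [6+:1] = (word>>6) & 0x1 = 1
lvl [0+:6] = (word>>0) & 0x3f = 1
flags signed 16b, MSB=0: value = 25391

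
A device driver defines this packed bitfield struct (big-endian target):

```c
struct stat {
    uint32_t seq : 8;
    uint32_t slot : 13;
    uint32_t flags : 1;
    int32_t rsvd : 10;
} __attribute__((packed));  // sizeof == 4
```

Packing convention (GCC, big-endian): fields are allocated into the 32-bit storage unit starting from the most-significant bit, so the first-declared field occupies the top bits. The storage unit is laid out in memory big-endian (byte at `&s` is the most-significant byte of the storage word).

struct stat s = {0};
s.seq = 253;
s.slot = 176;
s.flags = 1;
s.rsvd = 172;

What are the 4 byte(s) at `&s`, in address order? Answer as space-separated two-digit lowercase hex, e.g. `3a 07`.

[24+:8] seq=253 & 0xff = 0xfd; word=0xfd000000
[11+:13] slot=176 & 0x1fff = 0xb0; word=0xfd058000
[10+:1] flags=1 & 0x1 = 0x1; word=0xfd058400
[0+:10] rsvd=172 & 0x3ff = 0xac; word=0xfd0584ac
word = 0xfd0584ac → big-endian bytes:
  [0]=0xfd  [1]=0x05  [2]=0x84  [3]=0xac

fd 05 84 ac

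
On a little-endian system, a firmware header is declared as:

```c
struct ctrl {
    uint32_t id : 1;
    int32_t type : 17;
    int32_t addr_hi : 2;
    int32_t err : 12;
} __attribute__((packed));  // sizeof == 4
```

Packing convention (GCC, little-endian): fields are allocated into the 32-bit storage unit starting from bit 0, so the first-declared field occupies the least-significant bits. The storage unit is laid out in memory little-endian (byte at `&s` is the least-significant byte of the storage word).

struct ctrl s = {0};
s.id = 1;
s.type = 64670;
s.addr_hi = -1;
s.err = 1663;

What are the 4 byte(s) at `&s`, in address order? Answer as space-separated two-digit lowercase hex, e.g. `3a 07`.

3d f9 fd 67

id (1b) val=1 bits=0x1 at bit 0: 0x00000001
type (17b) val=64670 bits=0xfc9e at bit 1: 0x0001f93d
addr_hi (2b) val=-1 bits=0x3 at bit 18: 0x000df93d
err (12b) val=1663 bits=0x67f at bit 20: 0x67fdf93d
word = 0x67fdf93d → little-endian bytes:
  [0]=0x3d  [1]=0xf9  [2]=0xfd  [3]=0x67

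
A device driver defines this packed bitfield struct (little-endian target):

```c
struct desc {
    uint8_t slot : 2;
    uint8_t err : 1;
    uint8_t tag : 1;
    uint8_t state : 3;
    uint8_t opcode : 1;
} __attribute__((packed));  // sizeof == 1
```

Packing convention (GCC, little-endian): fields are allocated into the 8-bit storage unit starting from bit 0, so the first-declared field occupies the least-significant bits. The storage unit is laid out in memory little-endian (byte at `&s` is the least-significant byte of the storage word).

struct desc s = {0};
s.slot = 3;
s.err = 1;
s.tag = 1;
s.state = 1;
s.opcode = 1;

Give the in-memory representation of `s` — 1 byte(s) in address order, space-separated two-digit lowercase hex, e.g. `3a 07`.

9f

[0+:2] slot=3 & 0x3 = 0x3; word=0x03
[2+:1] err=1 & 0x1 = 0x1; word=0x07
[3+:1] tag=1 & 0x1 = 0x1; word=0x0f
[4+:3] state=1 & 0x7 = 0x1; word=0x1f
[7+:1] opcode=1 & 0x1 = 0x1; word=0x9f
word = 0x9f → little-endian bytes:
  [0]=0x9f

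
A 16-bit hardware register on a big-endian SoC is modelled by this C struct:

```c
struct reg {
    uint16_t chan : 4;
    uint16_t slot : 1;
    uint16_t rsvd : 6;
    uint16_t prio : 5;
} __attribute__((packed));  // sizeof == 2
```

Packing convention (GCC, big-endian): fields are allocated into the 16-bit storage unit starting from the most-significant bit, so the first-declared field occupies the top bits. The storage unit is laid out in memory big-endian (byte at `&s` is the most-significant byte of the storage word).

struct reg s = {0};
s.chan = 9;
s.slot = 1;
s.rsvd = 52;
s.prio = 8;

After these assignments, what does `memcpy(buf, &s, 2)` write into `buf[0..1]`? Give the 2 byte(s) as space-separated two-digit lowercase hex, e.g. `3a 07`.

9e 88

chan:4 = 9 → 0x9 << 12 → word 0x9000
slot:1 = 1 → 0x1 << 11 → word 0x9800
rsvd:6 = 52 → 0x34 << 5 → word 0x9e80
prio:5 = 8 → 0x8 << 0 → word 0x9e88
word = 0x9e88 → big-endian bytes:
  [0]=0x9e  [1]=0x88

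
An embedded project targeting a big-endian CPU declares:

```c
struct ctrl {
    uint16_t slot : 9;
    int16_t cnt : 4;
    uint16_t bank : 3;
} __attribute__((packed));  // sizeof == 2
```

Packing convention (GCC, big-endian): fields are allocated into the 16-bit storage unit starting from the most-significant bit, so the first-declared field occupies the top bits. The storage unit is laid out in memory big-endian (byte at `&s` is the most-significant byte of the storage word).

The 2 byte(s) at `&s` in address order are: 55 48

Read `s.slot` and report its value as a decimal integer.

[0]=0x55 [1]=0x48 (big-endian) → word 0x5548
slot [7+:9] = (word>>7) & 0x1ff = 170  ←
cnt [3+:4] = (word>>3) & 0xf = 9
bank [0+:3] = (word>>0) & 0x7 = 0

170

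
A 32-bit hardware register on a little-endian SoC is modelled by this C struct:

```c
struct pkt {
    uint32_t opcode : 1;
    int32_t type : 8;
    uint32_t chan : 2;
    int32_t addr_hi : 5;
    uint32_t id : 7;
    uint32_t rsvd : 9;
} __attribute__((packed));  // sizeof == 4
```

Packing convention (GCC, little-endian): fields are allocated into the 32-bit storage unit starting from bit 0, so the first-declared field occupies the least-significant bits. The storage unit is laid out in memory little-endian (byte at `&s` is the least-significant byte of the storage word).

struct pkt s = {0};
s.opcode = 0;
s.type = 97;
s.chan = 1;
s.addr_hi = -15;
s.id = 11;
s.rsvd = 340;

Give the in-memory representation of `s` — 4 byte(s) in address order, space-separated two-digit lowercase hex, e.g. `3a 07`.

c2 8a 0b aa

[0+:1] opcode=0 & 0x1 = 0x0; word=0x00000000
[1+:8] type=97 & 0xff = 0x61; word=0x000000c2
[9+:2] chan=1 & 0x3 = 0x1; word=0x000002c2
[11+:5] addr_hi=-15 & 0x1f = 0x11; word=0x00008ac2
[16+:7] id=11 & 0x7f = 0xb; word=0x000b8ac2
[23+:9] rsvd=340 & 0x1ff = 0x154; word=0xaa0b8ac2
word = 0xaa0b8ac2 → little-endian bytes:
  [0]=0xc2  [1]=0x8a  [2]=0x0b  [3]=0xaa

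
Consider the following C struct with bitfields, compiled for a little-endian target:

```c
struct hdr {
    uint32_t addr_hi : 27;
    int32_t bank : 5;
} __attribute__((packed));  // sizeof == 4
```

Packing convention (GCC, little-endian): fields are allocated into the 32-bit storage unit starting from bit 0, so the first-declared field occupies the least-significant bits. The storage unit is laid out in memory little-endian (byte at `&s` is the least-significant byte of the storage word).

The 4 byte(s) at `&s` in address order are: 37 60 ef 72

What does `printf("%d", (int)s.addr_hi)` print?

[0]=0x37 [1]=0x60 [2]=0xef [3]=0x72 (little-endian) → word 0x72ef6037
addr_hi:27 @ bit 0 → (0x72ef6037>>0)&0x7ffffff = 0x2ef6037  ←
bank:5 @ bit 27 → (0x72ef6037>>27)&0x1f = 0xe

49242167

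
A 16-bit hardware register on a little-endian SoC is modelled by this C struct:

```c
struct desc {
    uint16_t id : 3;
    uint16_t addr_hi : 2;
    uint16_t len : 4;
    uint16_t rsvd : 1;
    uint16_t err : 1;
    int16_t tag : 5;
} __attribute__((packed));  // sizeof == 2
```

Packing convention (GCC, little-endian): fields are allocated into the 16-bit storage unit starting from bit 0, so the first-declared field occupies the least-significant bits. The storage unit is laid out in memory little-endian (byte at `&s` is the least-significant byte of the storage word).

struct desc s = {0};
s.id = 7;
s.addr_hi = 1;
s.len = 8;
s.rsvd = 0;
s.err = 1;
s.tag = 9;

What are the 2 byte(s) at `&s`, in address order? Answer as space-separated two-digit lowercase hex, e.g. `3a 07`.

0f 4d

id (3b) val=7 bits=0x7 at bit 0: 0x0007
addr_hi (2b) val=1 bits=0x1 at bit 3: 0x000f
len (4b) val=8 bits=0x8 at bit 5: 0x010f
rsvd (1b) val=0 bits=0x0 at bit 9: 0x010f
err (1b) val=1 bits=0x1 at bit 10: 0x050f
tag (5b) val=9 bits=0x9 at bit 11: 0x4d0f
word = 0x4d0f → little-endian bytes:
  [0]=0x0f  [1]=0x4d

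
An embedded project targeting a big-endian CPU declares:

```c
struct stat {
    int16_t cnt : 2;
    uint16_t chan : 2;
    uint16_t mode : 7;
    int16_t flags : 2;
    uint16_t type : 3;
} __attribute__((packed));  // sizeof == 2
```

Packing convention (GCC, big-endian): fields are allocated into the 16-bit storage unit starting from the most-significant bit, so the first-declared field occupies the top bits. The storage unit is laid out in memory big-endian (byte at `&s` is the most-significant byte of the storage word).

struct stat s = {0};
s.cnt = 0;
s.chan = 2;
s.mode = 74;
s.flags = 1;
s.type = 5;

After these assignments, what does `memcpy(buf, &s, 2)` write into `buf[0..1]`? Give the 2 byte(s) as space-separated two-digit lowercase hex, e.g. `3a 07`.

[14+:2] cnt=0 & 0x3 = 0x0; word=0x0000
[12+:2] chan=2 & 0x3 = 0x2; word=0x2000
[5+:7] mode=74 & 0x7f = 0x4a; word=0x2940
[3+:2] flags=1 & 0x3 = 0x1; word=0x2948
[0+:3] type=5 & 0x7 = 0x5; word=0x294d
word = 0x294d → big-endian bytes:
  [0]=0x29  [1]=0x4d

29 4d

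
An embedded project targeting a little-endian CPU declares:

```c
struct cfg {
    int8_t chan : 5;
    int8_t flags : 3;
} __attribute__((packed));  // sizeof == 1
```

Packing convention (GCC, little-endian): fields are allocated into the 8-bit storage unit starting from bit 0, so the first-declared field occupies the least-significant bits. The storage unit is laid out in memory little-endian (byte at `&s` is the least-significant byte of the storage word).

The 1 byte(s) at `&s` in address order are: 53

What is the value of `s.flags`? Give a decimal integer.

2

[0]=0x53 (little-endian) → word 0x53
chan:5 @ bit 0 → (0x53>>0)&0x1f = 0x13
flags:3 @ bit 5 → (0x53>>5)&0x7 = 0x2  ←
flags signed 3b, MSB=0: value = 2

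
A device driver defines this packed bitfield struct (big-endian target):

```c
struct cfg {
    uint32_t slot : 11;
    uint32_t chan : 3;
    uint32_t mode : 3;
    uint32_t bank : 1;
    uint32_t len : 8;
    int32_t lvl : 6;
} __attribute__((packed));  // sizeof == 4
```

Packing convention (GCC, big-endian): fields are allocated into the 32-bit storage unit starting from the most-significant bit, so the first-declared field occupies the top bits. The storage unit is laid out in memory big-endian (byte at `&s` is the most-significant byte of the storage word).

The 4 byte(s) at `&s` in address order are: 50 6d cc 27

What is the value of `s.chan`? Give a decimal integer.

3

[0]=0x50 [1]=0x6d [2]=0xcc [3]=0x27 (big-endian) → word 0x506dcc27
slot [21+:11] = (word>>21) & 0x7ff = 643
chan [18+:3] = (word>>18) & 0x7 = 3  ←
mode [15+:3] = (word>>15) & 0x7 = 3
bank [14+:1] = (word>>14) & 0x1 = 1
len [6+:8] = (word>>6) & 0xff = 48
lvl [0+:6] = (word>>0) & 0x3f = 39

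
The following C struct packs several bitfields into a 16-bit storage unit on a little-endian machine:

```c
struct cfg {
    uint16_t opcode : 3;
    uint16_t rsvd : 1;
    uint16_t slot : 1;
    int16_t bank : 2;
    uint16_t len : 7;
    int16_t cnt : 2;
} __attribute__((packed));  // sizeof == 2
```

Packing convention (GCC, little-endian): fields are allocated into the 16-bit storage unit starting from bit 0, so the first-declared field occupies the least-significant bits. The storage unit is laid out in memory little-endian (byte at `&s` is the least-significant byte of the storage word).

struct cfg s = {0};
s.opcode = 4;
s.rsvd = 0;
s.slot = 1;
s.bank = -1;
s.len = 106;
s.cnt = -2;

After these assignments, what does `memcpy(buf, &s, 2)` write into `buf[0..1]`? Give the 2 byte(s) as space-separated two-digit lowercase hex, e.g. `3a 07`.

74 b5

opcode (3b) val=4 bits=0x4 at bit 0: 0x0004
rsvd (1b) val=0 bits=0x0 at bit 3: 0x0004
slot (1b) val=1 bits=0x1 at bit 4: 0x0014
bank (2b) val=-1 bits=0x3 at bit 5: 0x0074
len (7b) val=106 bits=0x6a at bit 7: 0x3574
cnt (2b) val=-2 bits=0x2 at bit 14: 0xb574
word = 0xb574 → little-endian bytes:
  [0]=0x74  [1]=0xb5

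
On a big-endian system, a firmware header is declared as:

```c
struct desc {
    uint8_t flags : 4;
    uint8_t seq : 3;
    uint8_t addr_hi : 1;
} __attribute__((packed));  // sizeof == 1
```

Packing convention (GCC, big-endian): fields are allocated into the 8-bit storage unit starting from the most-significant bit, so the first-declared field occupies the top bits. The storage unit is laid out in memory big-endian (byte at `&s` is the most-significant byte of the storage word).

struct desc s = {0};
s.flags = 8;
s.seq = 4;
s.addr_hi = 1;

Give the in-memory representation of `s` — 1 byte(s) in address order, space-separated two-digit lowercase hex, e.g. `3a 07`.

flags:4 = 8 → 0x8 << 4 → word 0x80
seq:3 = 4 → 0x4 << 1 → word 0x88
addr_hi:1 = 1 → 0x1 << 0 → word 0x89
word = 0x89 → big-endian bytes:
  [0]=0x89

89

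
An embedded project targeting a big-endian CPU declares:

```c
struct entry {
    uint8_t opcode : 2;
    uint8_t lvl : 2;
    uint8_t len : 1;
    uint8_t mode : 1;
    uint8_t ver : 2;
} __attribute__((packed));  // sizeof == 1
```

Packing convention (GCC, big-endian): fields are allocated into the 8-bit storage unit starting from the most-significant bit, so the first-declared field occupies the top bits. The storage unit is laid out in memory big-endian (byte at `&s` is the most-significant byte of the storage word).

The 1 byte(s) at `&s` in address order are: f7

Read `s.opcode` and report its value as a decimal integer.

3

[0]=0xf7 (big-endian) → word 0xf7
opcode:2 @ bit 6 → (0xf7>>6)&0x3 = 0x3  ←
lvl:2 @ bit 4 → (0xf7>>4)&0x3 = 0x3
len:1 @ bit 3 → (0xf7>>3)&0x1 = 0x0
mode:1 @ bit 2 → (0xf7>>2)&0x1 = 0x1
ver:2 @ bit 0 → (0xf7>>0)&0x3 = 0x3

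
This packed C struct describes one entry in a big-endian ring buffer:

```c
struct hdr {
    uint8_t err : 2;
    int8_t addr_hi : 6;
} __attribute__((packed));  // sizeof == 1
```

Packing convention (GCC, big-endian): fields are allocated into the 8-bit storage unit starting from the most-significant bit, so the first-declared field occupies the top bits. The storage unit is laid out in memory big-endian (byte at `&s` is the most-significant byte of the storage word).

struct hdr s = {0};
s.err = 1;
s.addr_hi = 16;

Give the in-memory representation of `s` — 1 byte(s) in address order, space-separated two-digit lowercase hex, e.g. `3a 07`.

50

err:2 = 1 → 0x1 << 6 → word 0x40
addr_hi:6 = 16 → 0x10 << 0 → word 0x50
word = 0x50 → big-endian bytes:
  [0]=0x50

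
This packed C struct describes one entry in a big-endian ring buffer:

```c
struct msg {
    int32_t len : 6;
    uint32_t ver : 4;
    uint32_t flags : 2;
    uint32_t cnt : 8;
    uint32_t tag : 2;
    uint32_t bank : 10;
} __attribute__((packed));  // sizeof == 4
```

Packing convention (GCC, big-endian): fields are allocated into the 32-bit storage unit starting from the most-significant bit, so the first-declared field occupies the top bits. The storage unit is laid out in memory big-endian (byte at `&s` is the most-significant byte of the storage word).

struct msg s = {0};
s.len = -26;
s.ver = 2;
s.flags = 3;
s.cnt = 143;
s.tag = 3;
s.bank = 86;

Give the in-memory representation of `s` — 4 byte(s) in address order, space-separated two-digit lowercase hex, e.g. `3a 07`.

98 b8 fc 56

len (6b) val=-26 bits=0x26 at bit 26: 0x98000000
ver (4b) val=2 bits=0x2 at bit 22: 0x98800000
flags (2b) val=3 bits=0x3 at bit 20: 0x98b00000
cnt (8b) val=143 bits=0x8f at bit 12: 0x98b8f000
tag (2b) val=3 bits=0x3 at bit 10: 0x98b8fc00
bank (10b) val=86 bits=0x56 at bit 0: 0x98b8fc56
word = 0x98b8fc56 → big-endian bytes:
  [0]=0x98  [1]=0xb8  [2]=0xfc  [3]=0x56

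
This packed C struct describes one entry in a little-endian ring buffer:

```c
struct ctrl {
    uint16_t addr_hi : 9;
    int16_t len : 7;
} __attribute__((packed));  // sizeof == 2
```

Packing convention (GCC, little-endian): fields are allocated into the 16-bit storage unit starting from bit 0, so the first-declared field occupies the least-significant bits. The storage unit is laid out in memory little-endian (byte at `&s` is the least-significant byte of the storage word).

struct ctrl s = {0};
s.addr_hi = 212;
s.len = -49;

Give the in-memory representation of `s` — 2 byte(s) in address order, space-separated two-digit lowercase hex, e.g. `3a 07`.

d4 9e

addr_hi:9 = 212 → 0xd4 << 0 → word 0x00d4
len:7 = -49 → 0x4f << 9 → word 0x9ed4
word = 0x9ed4 → little-endian bytes:
  [0]=0xd4  [1]=0x9e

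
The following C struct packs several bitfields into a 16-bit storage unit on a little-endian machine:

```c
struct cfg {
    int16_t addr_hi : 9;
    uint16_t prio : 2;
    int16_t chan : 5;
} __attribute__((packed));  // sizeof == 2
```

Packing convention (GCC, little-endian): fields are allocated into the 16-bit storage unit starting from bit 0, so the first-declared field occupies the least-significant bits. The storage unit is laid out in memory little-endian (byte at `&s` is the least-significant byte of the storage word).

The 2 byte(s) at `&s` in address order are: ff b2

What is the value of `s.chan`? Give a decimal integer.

[0]=0xff [1]=0xb2 (little-endian) → word 0xb2ff
addr_hi:9 @ bit 0 → (0xb2ff>>0)&0x1ff = 0xff
prio:2 @ bit 9 → (0xb2ff>>9)&0x3 = 0x1
chan:5 @ bit 11 → (0xb2ff>>11)&0x1f = 0x16  ←
chan signed 5b, MSB=1: 22 - 32 = -10

-10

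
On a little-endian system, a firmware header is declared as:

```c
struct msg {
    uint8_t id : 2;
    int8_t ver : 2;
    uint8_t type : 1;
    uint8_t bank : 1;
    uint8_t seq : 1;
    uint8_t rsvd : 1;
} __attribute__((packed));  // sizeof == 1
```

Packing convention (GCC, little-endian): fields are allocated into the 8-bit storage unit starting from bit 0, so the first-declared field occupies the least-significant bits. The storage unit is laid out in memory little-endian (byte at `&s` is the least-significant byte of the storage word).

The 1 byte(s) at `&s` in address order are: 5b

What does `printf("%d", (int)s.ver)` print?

-2

[0]=0x5b (little-endian) → word 0x5b
id:2 @ bit 0 → (0x5b>>0)&0x3 = 0x3
ver:2 @ bit 2 → (0x5b>>2)&0x3 = 0x2  ←
type:1 @ bit 4 → (0x5b>>4)&0x1 = 0x1
bank:1 @ bit 5 → (0x5b>>5)&0x1 = 0x0
seq:1 @ bit 6 → (0x5b>>6)&0x1 = 0x1
rsvd:1 @ bit 7 → (0x5b>>7)&0x1 = 0x0
ver signed 2b, MSB=1: 2 - 4 = -2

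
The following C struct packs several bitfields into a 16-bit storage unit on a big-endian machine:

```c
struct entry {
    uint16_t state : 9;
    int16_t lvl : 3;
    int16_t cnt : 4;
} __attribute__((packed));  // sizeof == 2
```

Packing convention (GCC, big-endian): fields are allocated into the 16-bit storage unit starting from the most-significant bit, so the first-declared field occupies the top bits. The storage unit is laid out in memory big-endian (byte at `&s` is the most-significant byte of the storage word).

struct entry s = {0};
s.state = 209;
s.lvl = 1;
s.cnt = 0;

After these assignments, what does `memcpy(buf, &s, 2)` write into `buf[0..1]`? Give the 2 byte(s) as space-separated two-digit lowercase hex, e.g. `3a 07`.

state:9 = 209 → 0xd1 << 7 → word 0x6880
lvl:3 = 1 → 0x1 << 4 → word 0x6890
cnt:4 = 0 → 0x0 << 0 → word 0x6890
word = 0x6890 → big-endian bytes:
  [0]=0x68  [1]=0x90

68 90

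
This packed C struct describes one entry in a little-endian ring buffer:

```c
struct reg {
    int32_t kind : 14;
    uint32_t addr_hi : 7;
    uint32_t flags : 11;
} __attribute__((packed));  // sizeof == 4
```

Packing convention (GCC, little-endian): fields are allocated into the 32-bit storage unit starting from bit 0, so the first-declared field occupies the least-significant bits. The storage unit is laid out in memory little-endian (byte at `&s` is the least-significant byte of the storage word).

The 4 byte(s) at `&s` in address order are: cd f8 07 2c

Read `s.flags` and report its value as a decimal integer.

[0]=0xcd [1]=0xf8 [2]=0x07 [3]=0x2c (little-endian) → word 0x2c07f8cd
kind [0+:14] = (word>>0) & 0x3fff = 14541
addr_hi [14+:7] = (word>>14) & 0x7f = 31
flags [21+:11] = (word>>21) & 0x7ff = 352  ←

352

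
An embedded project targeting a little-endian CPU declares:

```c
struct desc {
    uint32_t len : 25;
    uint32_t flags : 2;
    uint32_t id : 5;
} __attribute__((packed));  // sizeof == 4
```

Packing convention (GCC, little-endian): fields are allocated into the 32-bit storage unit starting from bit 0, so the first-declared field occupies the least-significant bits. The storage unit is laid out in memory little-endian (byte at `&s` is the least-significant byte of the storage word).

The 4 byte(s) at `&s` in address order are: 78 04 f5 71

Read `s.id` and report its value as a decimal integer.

14

[0]=0x78 [1]=0x04 [2]=0xf5 [3]=0x71 (little-endian) → word 0x71f50478
len:25 @ bit 0 → (0x71f50478>>0)&0x1ffffff = 0x1f50478
flags:2 @ bit 25 → (0x71f50478>>25)&0x3 = 0x0
id:5 @ bit 27 → (0x71f50478>>27)&0x1f = 0xe  ←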